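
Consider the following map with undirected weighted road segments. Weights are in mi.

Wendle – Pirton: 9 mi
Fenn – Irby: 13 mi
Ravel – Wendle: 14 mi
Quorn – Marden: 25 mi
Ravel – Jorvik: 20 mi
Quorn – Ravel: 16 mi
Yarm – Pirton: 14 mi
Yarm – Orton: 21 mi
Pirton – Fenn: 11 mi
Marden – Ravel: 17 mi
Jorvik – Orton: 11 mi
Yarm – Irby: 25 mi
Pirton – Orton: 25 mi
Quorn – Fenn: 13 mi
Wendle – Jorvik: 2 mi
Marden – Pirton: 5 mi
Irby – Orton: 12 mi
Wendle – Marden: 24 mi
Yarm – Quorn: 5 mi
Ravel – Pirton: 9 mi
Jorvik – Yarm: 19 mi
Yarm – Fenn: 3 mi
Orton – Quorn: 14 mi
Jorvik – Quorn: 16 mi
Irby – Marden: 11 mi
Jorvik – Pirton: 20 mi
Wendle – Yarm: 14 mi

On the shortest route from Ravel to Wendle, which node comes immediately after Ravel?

Enumerating some paths:
Ravel–Pirton–Wendle: 9+9 = 18
Ravel–Wendle: 14 = 14
The minimum is 14 mi via Ravel–Wendle.
So from Ravel the first move is to Wendle.

Wendle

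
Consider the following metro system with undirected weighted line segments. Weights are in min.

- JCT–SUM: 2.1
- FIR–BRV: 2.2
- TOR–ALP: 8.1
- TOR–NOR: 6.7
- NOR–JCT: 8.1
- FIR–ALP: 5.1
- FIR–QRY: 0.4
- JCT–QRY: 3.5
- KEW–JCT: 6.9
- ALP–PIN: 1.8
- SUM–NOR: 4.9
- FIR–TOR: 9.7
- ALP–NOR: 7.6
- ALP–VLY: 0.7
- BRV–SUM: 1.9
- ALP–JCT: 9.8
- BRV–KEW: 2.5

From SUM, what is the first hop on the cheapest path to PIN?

Compare a few routes:
SUM–NOR–ALP–PIN: 4.9+7.6+1.8 = 14.3
SUM–JCT–QRY–FIR–ALP–PIN: 2.1+3.5+0.4+5.1+1.8 = 12.9
SUM–BRV–FIR–ALP–PIN: 1.9+2.2+5.1+1.8 = 11
SUM–JCT–ALP–PIN: 2.1+9.8+1.8 = 13.7
The minimum is 11 min via SUM–BRV–FIR–ALP–PIN.
So from SUM the first move is to BRV.

BRV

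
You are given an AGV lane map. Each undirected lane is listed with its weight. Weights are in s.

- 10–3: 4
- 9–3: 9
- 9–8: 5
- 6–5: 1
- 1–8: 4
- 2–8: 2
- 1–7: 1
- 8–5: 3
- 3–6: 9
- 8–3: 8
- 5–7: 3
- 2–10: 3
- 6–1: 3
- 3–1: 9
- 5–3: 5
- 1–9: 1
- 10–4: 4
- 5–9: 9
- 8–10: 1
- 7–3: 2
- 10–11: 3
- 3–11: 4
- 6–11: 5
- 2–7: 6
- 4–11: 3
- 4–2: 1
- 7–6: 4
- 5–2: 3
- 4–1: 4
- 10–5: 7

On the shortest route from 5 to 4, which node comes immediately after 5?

Enumerating some paths:
5 → 7 → 1 → 4: 3+1+4 = 8
5 → 2 → 4: 3+1 = 4
5 → 8 → 2 → 4: 3+2+1 = 6
Cheapest is 5 → 2 → 4 at 4 s.
So from 5 the first move is to 2.

2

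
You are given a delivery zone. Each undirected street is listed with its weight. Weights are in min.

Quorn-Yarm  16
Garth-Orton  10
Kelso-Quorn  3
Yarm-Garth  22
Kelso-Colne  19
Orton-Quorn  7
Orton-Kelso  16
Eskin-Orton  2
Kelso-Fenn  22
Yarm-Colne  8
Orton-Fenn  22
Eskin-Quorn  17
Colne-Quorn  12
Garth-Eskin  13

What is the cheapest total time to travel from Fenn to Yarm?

41 min

Settle nodes by increasing distance from Fenn:
Fenn: 0
Orton: 22  (via Fenn)
Kelso: 22  (via Fenn)
Eskin: 24  (via Orton)
Quorn: 25  (via Kelso)
Garth: 32  (via Orton)
Colne: 37  (via Quorn)
Yarm: 41  (via Quorn)
Shortest route: Fenn → Kelso → Quorn → Yarm = 41 min.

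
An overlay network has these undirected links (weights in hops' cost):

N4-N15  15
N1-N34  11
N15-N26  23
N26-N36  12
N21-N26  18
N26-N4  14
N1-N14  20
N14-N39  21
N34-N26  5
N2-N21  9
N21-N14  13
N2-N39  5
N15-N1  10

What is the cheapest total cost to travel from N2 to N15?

Settle nodes by increasing distance from N2:
N2: 0
N39: 5  (via N2)
N21: 9  (via N2)
N14: 22  (via N21)
N26: 27  (via N21)
N34: 32  (via N26)
N36: 39  (via N26)
N4: 41  (via N26)
N1: 42  (via N14)
N15: 50  (via N26)
Shortest route: N2 → N21 → N26 → N15 = 50 hops' cost.

50 hops' cost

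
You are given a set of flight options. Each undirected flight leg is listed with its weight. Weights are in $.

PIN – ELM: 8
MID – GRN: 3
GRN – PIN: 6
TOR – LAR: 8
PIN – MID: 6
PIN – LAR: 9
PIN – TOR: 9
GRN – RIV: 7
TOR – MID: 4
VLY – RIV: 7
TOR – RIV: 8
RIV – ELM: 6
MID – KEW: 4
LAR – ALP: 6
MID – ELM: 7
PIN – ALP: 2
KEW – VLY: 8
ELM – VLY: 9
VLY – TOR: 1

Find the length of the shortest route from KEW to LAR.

$16

Compare a few routes:
KEW → MID → TOR → LAR: 4+4+8 = 16
KEW → VLY → TOR → LAR: 8+1+8 = 17
The minimum is $16 via KEW → MID → TOR → LAR.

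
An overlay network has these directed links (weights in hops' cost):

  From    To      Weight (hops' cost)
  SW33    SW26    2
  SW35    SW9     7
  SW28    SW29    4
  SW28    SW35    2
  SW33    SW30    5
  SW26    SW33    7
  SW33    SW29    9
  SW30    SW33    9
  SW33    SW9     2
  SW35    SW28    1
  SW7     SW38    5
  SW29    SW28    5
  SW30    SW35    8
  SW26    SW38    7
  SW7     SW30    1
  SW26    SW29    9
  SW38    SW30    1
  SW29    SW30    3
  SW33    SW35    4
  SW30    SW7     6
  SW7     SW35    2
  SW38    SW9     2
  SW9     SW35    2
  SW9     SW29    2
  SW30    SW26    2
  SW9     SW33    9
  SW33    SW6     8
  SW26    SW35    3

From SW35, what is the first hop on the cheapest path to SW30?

Candidate routes:
SW35 → SW9 → SW29 → SW30: 7+2+3 = 12
SW35 → SW28 → SW29 → SW30: 1+4+3 = 8
Cheapest is SW35 → SW28 → SW29 → SW30 at 8 hops' cost.
So from SW35 the first move is to SW28.

SW28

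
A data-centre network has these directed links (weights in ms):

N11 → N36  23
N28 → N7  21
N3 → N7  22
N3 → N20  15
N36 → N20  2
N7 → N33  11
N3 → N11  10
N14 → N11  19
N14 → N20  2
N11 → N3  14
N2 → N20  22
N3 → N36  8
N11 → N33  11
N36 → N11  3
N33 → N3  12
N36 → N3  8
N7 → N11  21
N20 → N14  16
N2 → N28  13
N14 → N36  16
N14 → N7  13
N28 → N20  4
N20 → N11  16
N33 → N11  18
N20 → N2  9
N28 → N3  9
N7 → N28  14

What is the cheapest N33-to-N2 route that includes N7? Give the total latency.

61 ms

Shortest N33→N7: N33 → N3 → N7 = 34
Best N7 to N2: N7 → N28 → N20 → N2 costing 27
Total via N7: 34 + 27 = 61 ms.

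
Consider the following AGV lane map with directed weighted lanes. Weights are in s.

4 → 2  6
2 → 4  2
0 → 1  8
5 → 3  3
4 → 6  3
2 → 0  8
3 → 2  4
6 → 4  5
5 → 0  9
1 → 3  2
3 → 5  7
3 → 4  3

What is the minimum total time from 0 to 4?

13 s

Enumerating some paths:
0–1–3–4: 8+2+3 = 13
0–1–3–2–4: 8+2+4+2 = 16
Cheapest is 0–1–3–4 at 13 s.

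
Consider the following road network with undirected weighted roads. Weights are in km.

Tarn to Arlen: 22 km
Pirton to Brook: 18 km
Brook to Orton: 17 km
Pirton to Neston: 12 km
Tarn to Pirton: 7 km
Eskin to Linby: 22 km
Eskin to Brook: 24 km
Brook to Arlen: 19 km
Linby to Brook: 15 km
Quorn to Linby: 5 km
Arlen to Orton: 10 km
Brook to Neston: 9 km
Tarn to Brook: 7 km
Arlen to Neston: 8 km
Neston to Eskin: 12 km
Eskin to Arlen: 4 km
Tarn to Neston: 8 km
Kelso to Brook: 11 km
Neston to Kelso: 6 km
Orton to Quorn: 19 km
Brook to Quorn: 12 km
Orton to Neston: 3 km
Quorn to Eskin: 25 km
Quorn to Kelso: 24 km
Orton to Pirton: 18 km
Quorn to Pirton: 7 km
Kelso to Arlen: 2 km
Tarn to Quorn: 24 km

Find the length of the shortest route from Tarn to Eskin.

20 km

Running Dijkstra from Tarn:
Tarn: 0
Brook: 7  (via Tarn)
Pirton: 7  (via Tarn)
Neston: 8  (via Tarn)
Orton: 11  (via Neston)
Quorn: 14  (via Pirton)
Kelso: 14  (via Neston)
Arlen: 16  (via Neston)
Linby: 19  (via Quorn)
Eskin: 20  (via Neston)
Shortest route: Tarn → Neston → Eskin = 20 km.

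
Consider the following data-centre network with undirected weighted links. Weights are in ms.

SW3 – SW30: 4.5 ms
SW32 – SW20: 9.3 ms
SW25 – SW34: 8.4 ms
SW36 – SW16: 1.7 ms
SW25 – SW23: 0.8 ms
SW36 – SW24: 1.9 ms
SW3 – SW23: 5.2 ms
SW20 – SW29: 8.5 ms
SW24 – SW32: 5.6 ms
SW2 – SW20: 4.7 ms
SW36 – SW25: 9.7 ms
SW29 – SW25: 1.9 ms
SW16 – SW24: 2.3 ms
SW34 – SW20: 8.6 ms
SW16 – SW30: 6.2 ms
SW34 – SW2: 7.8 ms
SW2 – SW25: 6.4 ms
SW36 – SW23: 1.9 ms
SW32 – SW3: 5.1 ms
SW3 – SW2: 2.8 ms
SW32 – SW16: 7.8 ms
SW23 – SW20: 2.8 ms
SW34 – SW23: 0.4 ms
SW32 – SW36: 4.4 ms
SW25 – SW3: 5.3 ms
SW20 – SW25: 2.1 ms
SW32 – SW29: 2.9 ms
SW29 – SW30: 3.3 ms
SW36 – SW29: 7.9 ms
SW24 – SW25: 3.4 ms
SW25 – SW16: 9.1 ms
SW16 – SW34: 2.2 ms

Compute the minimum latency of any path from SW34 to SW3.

5.6 ms

Compare a few routes:
SW34–SW23–SW3: 0.4+5.2 = 5.6
SW34–SW23–SW25–SW2–SW3: 0.4+0.8+6.4+2.8 = 10.4
SW34–SW23–SW25–SW3: 0.4+0.8+5.3 = 6.5
The minimum is 5.6 ms via SW34–SW23–SW3.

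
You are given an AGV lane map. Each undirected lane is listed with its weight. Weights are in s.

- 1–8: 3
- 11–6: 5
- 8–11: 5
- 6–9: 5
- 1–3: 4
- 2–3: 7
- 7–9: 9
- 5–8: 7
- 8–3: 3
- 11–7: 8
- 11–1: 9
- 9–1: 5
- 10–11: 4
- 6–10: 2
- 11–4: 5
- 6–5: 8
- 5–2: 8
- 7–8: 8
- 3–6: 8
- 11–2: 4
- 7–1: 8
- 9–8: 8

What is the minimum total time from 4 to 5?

Shortest distances from 4:
4: 0
11: 5  (via 4)
2: 9  (via 11)
10: 9  (via 11)
6: 10  (via 11)
8: 10  (via 11)
1: 13  (via 8)
3: 13  (via 8)
7: 13  (via 11)
9: 15  (via 6)
5: 17  (via 2)
Shortest route: 4–11–2–5 = 17 s.

17 s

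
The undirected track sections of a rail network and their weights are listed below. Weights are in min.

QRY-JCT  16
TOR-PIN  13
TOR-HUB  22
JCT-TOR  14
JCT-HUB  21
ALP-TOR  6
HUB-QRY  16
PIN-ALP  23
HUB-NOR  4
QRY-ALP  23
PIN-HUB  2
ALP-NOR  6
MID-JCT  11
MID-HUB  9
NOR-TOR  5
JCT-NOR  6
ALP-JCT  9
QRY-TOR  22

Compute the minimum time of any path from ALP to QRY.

23 min

Compare a few routes:
ALP - QRY: 23 = 23
ALP - NOR - HUB - QRY: 6+4+16 = 26
ALP - TOR - QRY: 6+22 = 28
ALP - JCT - QRY: 9+16 = 25
The minimum is 23 min via ALP - QRY.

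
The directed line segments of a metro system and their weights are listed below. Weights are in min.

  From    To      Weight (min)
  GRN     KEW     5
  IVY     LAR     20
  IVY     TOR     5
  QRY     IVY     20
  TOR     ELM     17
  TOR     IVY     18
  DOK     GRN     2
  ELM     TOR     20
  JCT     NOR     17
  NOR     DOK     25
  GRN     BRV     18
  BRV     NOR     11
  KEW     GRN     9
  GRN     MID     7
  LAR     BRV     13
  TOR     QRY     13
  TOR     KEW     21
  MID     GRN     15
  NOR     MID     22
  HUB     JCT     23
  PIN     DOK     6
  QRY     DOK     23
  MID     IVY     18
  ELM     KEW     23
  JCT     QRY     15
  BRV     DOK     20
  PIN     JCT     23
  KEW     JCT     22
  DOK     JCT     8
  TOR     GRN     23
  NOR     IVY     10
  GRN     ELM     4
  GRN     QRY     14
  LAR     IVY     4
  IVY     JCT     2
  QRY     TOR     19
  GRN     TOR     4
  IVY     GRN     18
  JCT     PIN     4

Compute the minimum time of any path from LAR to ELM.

22 min

Running Dijkstra from LAR:
LAR: 0
IVY: 4  (via LAR)
JCT: 6  (via IVY)
TOR: 9  (via IVY)
PIN: 10  (via JCT)
BRV: 13  (via LAR)
DOK: 16  (via PIN)
GRN: 18  (via DOK)
QRY: 21  (via JCT)
ELM: 22  (via GRN)
Shortest route: LAR → IVY → JCT → PIN → DOK → GRN → ELM = 22 min.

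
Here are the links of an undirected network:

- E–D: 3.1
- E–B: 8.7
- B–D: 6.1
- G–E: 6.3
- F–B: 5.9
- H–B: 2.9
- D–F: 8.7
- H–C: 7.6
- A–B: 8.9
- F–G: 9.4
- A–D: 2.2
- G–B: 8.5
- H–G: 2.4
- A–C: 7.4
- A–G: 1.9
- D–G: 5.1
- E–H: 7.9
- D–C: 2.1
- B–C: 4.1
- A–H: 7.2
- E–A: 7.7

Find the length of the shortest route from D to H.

6.5

Enumerating some paths:
D → B → H: 6.1+2.9 = 9
D → G → H: 5.1+2.4 = 7.5
D → A → G → H: 2.2+1.9+2.4 = 6.5
D → C → B → H: 2.1+4.1+2.9 = 9.1
Cheapest is D → A → G → H at 6.5.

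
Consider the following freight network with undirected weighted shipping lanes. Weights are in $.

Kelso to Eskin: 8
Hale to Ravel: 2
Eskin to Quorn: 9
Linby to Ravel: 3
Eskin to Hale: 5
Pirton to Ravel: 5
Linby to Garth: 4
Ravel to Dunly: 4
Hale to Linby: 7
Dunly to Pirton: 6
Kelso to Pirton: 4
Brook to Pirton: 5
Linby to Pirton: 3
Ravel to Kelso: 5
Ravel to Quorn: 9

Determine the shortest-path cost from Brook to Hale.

$12

Compare a few routes:
Brook–Pirton–Linby–Hale: 5+3+7 = 15
Brook–Pirton–Ravel–Hale: 5+5+2 = 12
Brook–Pirton–Kelso–Ravel–Hale: 5+4+5+2 = 16
Brook–Pirton–Linby–Ravel–Hale: 5+3+3+2 = 13
Cheapest is Brook–Pirton–Ravel–Hale at $12.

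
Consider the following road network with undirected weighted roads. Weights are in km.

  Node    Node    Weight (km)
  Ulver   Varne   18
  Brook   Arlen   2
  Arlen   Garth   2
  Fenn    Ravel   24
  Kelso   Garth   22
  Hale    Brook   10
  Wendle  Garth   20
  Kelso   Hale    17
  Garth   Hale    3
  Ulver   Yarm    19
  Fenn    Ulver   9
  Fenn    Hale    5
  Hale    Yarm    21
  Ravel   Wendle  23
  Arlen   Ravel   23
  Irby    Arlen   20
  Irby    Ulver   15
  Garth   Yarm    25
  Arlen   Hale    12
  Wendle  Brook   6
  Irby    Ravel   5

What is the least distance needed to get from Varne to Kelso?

Running Dijkstra from Varne:
Varne: 0
Ulver: 18  (via Varne)
Fenn: 27  (via Ulver)
Hale: 32  (via Fenn)
Irby: 33  (via Ulver)
Garth: 35  (via Hale)
Yarm: 37  (via Ulver)
Arlen: 37  (via Garth)
Ravel: 38  (via Irby)
Brook: 39  (via Arlen)
Wendle: 45  (via Brook)
Kelso: 49  (via Hale)
Shortest route: Varne → Ulver → Fenn → Hale → Kelso = 49 km.

49 km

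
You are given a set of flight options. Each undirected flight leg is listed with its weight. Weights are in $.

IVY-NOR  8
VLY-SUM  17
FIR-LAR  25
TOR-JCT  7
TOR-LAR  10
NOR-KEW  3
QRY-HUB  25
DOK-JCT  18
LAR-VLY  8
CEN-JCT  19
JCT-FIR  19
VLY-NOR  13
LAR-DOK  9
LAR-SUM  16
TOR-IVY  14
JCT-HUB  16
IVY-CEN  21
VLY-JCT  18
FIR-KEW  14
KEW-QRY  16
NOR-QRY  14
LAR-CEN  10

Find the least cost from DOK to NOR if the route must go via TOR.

$41

Shortest DOK→TOR: DOK → LAR → TOR = 19
Best TOR to NOR: TOR → IVY → NOR costing 22
Total via TOR: 19 + 22 = $41.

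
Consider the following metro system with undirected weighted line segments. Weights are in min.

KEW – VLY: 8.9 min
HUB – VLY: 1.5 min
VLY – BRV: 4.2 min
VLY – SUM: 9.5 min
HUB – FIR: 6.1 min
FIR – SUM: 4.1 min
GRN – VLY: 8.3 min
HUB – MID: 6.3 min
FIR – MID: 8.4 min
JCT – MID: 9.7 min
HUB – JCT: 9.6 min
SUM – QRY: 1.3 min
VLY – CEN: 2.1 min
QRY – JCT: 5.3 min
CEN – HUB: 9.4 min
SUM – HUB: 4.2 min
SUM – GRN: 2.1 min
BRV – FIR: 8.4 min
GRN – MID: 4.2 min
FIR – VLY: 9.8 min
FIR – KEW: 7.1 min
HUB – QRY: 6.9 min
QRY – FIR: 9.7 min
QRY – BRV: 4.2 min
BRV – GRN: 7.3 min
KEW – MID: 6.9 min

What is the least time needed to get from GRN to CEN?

Running Dijkstra from GRN:
GRN: 0
SUM: 2.1  (via GRN)
QRY: 3.4  (via SUM)
MID: 4.2  (via GRN)
FIR: 6.2  (via SUM)
HUB: 6.3  (via SUM)
BRV: 7.3  (via GRN)
VLY: 7.8  (via HUB)
JCT: 8.7  (via QRY)
CEN: 9.9  (via VLY)
Shortest route: GRN → SUM → HUB → VLY → CEN = 9.9 min.

9.9 min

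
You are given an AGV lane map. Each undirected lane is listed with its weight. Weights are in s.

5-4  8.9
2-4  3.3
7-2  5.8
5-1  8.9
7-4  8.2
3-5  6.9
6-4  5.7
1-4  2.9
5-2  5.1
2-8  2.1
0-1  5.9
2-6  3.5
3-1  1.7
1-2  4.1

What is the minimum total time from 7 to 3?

Enumerating some paths:
7 → 4 → 1 → 3: 8.2+2.9+1.7 = 12.8
7 → 2 → 1 → 3: 5.8+4.1+1.7 = 11.6
Cheapest is 7 → 2 → 1 → 3 at 11.6 s.

11.6 s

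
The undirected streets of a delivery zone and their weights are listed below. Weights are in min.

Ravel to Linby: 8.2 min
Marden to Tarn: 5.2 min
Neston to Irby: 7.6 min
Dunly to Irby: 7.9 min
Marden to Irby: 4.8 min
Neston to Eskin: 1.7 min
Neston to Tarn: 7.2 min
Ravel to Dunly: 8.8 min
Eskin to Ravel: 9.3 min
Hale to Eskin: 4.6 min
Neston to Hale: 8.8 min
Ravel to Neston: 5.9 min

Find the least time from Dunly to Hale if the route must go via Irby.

Best Dunly to Irby: Dunly–Irby costing 7.9
Shortest Irby→Hale: Irby–Neston–Eskin–Hale = 13.9
Total via Irby: 7.9 + 13.9 = 21.8 min.

21.8 min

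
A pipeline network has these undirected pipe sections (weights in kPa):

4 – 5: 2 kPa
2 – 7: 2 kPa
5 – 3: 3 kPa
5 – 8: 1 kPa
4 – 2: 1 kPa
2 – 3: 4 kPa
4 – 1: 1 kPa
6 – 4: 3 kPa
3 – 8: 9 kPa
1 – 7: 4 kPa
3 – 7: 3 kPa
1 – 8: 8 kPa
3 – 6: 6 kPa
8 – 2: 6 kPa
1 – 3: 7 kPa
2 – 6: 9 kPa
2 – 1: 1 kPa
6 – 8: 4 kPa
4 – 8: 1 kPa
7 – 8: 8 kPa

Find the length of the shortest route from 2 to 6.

Compare a few routes:
2 → 4 → 6: 1+3 = 4
2 → 4 → 8 → 6: 1+1+4 = 6
2 → 1 → 4 → 6: 1+1+3 = 5
Cheapest is 2 → 4 → 6 at 4 kPa.

4 kPa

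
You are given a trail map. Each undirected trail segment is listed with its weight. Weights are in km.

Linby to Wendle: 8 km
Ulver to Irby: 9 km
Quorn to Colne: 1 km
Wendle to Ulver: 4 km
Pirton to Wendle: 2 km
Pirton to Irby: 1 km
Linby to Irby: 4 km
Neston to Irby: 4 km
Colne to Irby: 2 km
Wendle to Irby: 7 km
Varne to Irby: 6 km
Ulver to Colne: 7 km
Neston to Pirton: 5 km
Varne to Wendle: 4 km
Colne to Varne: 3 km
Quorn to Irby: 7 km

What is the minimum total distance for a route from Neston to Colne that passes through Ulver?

18 km

Shortest Neston→Ulver: Neston–Pirton–Wendle–Ulver = 11
Best Ulver to Colne: Ulver–Colne costing 7
Total via Ulver: 11 + 7 = 18 km.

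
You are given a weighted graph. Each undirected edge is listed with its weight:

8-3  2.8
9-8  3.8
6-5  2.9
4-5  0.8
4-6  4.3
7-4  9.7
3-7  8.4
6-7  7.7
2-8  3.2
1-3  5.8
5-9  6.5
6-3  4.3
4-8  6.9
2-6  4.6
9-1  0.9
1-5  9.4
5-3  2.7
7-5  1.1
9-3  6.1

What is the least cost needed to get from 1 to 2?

Shortest distances from 1:
1: 0
9: 0.9  (via 1)
8: 4.7  (via 9)
3: 5.8  (via 1)
5: 7.4  (via 9)
2: 7.9  (via 8)
Shortest route: 1 → 9 → 8 → 2 = 7.9.

7.9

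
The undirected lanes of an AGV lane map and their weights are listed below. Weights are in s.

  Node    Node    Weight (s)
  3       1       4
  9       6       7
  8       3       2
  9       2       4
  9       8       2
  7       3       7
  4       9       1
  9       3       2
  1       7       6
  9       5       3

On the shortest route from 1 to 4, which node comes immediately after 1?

3

Compare a few routes:
1–3–8–9–4: 4+2+2+1 = 9
1–3–9–4: 4+2+1 = 7
Cheapest is 1–3–9–4 at 7 s.
So from 1 the first move is to 3.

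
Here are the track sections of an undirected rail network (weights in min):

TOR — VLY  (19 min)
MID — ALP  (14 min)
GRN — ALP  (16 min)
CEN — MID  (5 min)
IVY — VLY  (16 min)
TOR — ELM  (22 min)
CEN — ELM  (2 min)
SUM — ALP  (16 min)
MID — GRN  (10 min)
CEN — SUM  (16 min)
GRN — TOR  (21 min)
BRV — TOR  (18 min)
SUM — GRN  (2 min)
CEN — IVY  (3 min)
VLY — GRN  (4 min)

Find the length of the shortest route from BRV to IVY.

Candidate routes:
BRV–TOR–GRN–MID–CEN–IVY: 18+21+10+5+3 = 57
BRV–TOR–VLY–IVY: 18+19+16 = 53
BRV–TOR–ELM–CEN–IVY: 18+22+2+3 = 45
Cheapest is BRV–TOR–ELM–CEN–IVY at 45 min.

45 min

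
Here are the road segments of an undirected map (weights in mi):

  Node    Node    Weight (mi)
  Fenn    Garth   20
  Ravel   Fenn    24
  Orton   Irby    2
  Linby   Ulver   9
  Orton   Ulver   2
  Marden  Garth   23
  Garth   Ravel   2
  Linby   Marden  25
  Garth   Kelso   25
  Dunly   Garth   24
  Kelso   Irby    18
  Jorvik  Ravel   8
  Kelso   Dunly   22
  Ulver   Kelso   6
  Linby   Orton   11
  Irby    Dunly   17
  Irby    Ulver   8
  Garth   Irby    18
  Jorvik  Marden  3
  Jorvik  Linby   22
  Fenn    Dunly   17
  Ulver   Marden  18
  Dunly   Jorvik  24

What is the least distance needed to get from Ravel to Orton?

Candidate routes:
Ravel → Garth → Irby → Orton: 2+18+2 = 22
Ravel → Garth → Irby → Ulver → Orton: 2+18+8+2 = 30
The minimum is 22 mi via Ravel → Garth → Irby → Orton.

22 mi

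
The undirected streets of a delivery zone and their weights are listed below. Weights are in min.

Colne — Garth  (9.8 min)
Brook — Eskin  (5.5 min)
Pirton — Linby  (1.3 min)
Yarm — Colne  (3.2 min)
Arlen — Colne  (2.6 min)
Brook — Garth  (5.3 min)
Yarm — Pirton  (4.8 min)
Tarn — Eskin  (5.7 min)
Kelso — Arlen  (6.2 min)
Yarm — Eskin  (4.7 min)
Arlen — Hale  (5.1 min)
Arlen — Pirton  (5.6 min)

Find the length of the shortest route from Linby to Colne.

9.3 min

Shortest distances from Linby:
Linby: 0
Pirton: 1.3  (via Linby)
Yarm: 6.1  (via Pirton)
Arlen: 6.9  (via Pirton)
Colne: 9.3  (via Yarm)
Shortest route: Linby → Pirton → Yarm → Colne = 9.3 min.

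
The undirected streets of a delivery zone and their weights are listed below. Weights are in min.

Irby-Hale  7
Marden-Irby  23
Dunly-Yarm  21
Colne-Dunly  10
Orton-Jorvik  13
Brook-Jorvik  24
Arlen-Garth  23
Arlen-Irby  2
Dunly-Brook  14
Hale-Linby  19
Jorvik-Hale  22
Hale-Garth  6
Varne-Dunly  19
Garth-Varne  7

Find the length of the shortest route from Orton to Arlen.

Running Dijkstra from Orton:
Orton: 0
Jorvik: 13  (via Orton)
Hale: 35  (via Jorvik)
Brook: 37  (via Jorvik)
Garth: 41  (via Hale)
Irby: 42  (via Hale)
Arlen: 44  (via Irby)
Shortest route: Orton → Jorvik → Hale → Irby → Arlen = 44 min.

44 min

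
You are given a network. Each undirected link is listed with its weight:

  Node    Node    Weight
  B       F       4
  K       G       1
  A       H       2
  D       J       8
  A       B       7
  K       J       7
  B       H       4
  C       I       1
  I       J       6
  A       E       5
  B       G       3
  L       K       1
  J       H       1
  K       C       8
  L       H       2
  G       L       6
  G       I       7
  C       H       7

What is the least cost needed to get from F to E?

15

Shortest distances from F:
F: 0
B: 4  (via F)
G: 7  (via B)
H: 8  (via B)
K: 8  (via G)
J: 9  (via H)
L: 9  (via K)
A: 10  (via H)
I: 14  (via G)
C: 15  (via H)
E: 15  (via A)
Shortest route: F → B → H → A → E = 15.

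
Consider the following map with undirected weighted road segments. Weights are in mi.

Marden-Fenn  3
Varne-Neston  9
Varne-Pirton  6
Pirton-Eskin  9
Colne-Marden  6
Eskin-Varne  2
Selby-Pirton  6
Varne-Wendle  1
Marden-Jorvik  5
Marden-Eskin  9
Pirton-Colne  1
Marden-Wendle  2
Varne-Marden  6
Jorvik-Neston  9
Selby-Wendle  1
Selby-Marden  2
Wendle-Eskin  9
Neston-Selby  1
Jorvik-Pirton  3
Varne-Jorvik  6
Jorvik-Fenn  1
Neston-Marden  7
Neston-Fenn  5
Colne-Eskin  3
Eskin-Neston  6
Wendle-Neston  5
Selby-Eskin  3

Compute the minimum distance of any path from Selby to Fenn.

Running Dijkstra from Selby:
Selby: 0
Wendle: 1  (via Selby)
Neston: 1  (via Selby)
Varne: 2  (via Wendle)
Marden: 2  (via Selby)
Eskin: 3  (via Selby)
Fenn: 5  (via Marden)
Shortest route: Selby–Marden–Fenn = 5 mi.

5 mi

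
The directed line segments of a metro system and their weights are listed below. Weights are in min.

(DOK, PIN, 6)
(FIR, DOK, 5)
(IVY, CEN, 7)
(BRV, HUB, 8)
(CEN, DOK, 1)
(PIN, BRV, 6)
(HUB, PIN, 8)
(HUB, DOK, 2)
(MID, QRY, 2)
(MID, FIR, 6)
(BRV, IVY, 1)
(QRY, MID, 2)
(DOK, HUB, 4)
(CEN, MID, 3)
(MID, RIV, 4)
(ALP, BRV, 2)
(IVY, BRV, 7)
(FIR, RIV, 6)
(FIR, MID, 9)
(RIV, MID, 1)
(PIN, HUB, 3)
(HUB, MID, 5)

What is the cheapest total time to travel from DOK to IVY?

Enumerating some paths:
DOK - HUB - PIN - BRV - IVY: 4+8+6+1 = 19
DOK - PIN - BRV - IVY: 6+6+1 = 13
The minimum is 13 min via DOK - PIN - BRV - IVY.

13 min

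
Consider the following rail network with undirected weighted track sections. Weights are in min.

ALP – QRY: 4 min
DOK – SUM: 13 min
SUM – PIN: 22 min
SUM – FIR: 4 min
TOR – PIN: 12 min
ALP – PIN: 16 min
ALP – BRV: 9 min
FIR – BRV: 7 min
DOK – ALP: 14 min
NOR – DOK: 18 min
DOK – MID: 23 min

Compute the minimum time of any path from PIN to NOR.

Compare a few routes:
PIN - ALP - DOK - NOR: 16+14+18 = 48
PIN - SUM - DOK - NOR: 22+13+18 = 53
PIN - ALP - BRV - FIR - SUM - DOK - NOR: 16+9+7+4+13+18 = 67
PIN - SUM - FIR - BRV - ALP - DOK - NOR: 22+4+7+9+14+18 = 74
The minimum is 48 min via PIN - ALP - DOK - NOR.

48 min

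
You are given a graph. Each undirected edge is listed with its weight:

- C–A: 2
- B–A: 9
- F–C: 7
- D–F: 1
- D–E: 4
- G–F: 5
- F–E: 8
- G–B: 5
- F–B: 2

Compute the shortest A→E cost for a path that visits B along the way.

16

Best A to B: A–B costing 9
Best B to E: B–F–D–E costing 7
Total via B: 9 + 7 = 16.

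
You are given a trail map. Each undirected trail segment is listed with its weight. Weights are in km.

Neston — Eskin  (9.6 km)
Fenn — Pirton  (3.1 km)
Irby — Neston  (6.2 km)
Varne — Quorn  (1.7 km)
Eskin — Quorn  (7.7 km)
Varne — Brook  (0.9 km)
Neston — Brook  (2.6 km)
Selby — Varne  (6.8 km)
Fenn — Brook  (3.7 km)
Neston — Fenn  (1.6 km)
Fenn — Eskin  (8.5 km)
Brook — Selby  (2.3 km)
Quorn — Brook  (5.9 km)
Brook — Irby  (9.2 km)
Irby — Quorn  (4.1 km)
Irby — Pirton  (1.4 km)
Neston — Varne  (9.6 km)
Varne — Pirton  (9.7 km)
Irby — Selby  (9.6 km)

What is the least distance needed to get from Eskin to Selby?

12.6 km

Settle nodes by increasing distance from Eskin:
Eskin: 0
Quorn: 7.7  (via Eskin)
Fenn: 8.5  (via Eskin)
Varne: 9.4  (via Quorn)
Neston: 9.6  (via Eskin)
Brook: 10.3  (via Varne)
Pirton: 11.6  (via Fenn)
Irby: 11.8  (via Quorn)
Selby: 12.6  (via Brook)
Shortest route: Eskin → Quorn → Varne → Brook → Selby = 12.6 km.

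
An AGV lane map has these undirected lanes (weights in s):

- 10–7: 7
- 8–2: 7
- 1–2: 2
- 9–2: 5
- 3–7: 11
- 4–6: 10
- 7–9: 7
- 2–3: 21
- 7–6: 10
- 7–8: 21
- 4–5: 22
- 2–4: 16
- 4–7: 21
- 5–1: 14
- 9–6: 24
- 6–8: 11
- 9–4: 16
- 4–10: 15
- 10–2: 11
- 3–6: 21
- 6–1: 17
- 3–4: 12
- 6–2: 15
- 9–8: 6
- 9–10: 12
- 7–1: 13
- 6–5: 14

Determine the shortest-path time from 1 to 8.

9 s

Enumerating some paths:
1–2–8: 2+7 = 9
1–2–9–8: 2+5+6 = 13
Cheapest is 1–2–8 at 9 s.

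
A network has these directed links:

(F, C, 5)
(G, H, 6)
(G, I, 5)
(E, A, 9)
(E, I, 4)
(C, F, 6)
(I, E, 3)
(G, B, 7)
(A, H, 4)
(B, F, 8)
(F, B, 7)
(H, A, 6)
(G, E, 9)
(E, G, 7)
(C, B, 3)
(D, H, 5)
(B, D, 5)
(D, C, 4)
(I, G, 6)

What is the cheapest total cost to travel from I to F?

21

Settle nodes by increasing distance from I:
I: 0
E: 3  (via I)
G: 6  (via I)
A: 12  (via E)
H: 12  (via G)
B: 13  (via G)
D: 18  (via B)
F: 21  (via B)
Shortest route: I–G–B–F = 21.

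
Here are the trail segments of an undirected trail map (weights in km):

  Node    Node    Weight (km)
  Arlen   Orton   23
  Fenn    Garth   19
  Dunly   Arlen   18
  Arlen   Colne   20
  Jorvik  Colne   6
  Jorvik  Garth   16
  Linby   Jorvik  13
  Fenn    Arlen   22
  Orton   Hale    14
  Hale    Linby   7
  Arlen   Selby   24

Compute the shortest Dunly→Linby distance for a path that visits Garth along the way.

88 km

Best Dunly to Garth: Dunly → Arlen → Fenn → Garth costing 59
Best Garth to Linby: Garth → Jorvik → Linby costing 29
Total via Garth: 59 + 29 = 88 km.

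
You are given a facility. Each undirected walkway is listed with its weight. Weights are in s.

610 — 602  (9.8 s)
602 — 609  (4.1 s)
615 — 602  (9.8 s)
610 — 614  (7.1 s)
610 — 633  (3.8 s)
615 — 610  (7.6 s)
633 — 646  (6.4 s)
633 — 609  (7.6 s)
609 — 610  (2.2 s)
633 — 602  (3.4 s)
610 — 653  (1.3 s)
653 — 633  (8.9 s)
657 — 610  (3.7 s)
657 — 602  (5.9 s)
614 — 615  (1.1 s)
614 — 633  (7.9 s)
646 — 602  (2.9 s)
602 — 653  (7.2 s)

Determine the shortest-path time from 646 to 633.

6.3 s

Running Dijkstra from 646:
646: 0
602: 2.9  (via 646)
633: 6.3  (via 602)
Shortest route: 646 → 602 → 633 = 6.3 s.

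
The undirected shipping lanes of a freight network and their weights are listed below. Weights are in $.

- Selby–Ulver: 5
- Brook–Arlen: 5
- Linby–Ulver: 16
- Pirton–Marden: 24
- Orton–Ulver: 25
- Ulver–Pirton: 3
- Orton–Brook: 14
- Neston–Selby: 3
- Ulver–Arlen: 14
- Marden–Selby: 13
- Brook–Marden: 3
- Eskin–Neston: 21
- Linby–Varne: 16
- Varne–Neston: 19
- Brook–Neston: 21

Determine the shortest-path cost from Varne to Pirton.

Running Dijkstra from Varne:
Varne: 0
Linby: 16  (via Varne)
Neston: 19  (via Varne)
Selby: 22  (via Neston)
Ulver: 27  (via Selby)
Pirton: 30  (via Ulver)
Shortest route: Varne → Neston → Selby → Ulver → Pirton = $30.

$30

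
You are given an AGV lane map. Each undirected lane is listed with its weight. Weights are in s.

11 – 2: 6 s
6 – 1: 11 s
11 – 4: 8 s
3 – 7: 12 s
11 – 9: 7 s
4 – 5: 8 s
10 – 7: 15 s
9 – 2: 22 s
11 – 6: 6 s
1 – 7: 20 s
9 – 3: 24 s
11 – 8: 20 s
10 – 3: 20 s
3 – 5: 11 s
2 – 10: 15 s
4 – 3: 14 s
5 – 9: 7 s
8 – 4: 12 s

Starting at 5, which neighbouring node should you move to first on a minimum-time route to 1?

9

Candidate routes:
5 → 9 → 11 → 6 → 1: 7+7+6+11 = 31
5 → 3 → 7 → 1: 11+12+20 = 43
5 → 4 → 11 → 6 → 1: 8+8+6+11 = 33
The minimum is 31 s via 5 → 9 → 11 → 6 → 1.
So from 5 the first move is to 9.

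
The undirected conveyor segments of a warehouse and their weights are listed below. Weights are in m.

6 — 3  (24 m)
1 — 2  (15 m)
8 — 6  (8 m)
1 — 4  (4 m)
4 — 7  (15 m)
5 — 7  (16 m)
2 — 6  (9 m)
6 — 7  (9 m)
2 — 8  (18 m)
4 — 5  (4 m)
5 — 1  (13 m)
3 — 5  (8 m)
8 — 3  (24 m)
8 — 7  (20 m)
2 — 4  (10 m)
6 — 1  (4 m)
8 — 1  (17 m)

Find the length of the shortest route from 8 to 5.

Candidate routes:
8–1–4–5: 17+4+4 = 25
8–6–1–4–5: 8+4+4+4 = 20
8–6–1–5: 8+4+13 = 25
8–1–5: 17+13 = 30
Cheapest is 8–6–1–4–5 at 20 m.

20 m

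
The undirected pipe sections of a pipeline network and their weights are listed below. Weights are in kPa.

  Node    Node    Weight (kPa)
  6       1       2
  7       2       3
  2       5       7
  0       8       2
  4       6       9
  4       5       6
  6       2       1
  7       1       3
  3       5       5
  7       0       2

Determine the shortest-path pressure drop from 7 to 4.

Compare a few routes:
7 - 2 - 6 - 4: 3+1+9 = 13
7 - 1 - 6 - 4: 3+2+9 = 14
7 - 2 - 5 - 4: 3+7+6 = 16
Cheapest is 7 - 2 - 6 - 4 at 13 kPa.

13 kPa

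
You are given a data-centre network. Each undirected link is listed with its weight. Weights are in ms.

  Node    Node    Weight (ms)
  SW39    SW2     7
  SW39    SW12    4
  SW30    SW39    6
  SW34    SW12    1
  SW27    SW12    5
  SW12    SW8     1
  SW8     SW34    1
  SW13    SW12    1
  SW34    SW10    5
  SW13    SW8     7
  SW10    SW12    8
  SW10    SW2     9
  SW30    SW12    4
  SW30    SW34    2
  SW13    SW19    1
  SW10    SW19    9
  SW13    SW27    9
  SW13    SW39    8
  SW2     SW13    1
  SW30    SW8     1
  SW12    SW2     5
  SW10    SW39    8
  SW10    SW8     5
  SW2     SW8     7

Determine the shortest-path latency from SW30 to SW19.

Settle nodes by increasing distance from SW30:
SW30: 0
SW8: 1  (via SW30)
SW34: 2  (via SW30)
SW12: 2  (via SW8)
SW13: 3  (via SW12)
SW19: 4  (via SW13)
Shortest route: SW30 → SW8 → SW12 → SW13 → SW19 = 4 ms.

4 ms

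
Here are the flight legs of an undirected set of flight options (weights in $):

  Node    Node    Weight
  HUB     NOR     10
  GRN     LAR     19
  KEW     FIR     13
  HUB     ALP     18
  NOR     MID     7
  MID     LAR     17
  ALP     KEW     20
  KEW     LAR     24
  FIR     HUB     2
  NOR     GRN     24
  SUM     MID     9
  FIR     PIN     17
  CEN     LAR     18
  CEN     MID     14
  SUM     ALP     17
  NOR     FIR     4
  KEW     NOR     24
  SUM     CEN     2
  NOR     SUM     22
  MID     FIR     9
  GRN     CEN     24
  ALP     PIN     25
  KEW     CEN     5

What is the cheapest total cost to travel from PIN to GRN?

$45

Candidate routes:
PIN → FIR → NOR → GRN: 17+4+24 = 45
PIN → FIR → HUB → NOR → GRN: 17+2+10+24 = 53
Cheapest is PIN → FIR → NOR → GRN at $45.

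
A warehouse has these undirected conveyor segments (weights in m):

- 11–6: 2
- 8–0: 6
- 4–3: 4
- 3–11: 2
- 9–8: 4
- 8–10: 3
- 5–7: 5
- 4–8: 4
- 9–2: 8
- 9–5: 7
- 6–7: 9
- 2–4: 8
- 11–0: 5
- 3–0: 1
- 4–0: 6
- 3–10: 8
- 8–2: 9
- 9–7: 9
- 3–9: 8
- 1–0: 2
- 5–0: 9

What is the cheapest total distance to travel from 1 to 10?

11 m

Settle nodes by increasing distance from 1:
1: 0
0: 2  (via 1)
3: 3  (via 0)
11: 5  (via 3)
4: 7  (via 3)
6: 7  (via 11)
8: 8  (via 0)
5: 11  (via 0)
9: 11  (via 3)
10: 11  (via 3)
Shortest route: 1 → 0 → 3 → 10 = 11 m.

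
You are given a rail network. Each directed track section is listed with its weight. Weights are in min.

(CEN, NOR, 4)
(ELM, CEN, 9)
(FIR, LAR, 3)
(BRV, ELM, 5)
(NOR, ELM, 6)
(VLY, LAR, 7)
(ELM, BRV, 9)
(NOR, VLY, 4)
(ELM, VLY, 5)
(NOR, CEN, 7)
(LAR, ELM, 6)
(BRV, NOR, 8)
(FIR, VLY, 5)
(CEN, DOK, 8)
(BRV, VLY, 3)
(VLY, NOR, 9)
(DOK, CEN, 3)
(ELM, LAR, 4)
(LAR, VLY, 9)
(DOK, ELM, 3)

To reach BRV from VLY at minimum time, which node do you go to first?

LAR

Enumerating some paths:
VLY–LAR–ELM–BRV: 7+6+9 = 22
VLY–NOR–ELM–BRV: 9+6+9 = 24
Cheapest is VLY–LAR–ELM–BRV at 22 min.
So from VLY the first move is to LAR.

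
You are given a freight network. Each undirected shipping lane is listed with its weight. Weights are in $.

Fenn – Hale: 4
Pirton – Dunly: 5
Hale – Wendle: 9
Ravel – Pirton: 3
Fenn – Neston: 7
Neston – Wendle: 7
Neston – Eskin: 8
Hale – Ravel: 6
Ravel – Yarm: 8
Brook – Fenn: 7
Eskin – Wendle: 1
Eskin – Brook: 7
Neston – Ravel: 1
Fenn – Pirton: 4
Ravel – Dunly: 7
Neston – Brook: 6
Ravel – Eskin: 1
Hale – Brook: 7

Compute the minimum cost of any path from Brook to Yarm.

$15

Compare a few routes:
Brook–Neston–Ravel–Yarm: 6+1+8 = 15
Brook–Eskin–Ravel–Yarm: 7+1+8 = 16
The minimum is $15 via Brook–Neston–Ravel–Yarm.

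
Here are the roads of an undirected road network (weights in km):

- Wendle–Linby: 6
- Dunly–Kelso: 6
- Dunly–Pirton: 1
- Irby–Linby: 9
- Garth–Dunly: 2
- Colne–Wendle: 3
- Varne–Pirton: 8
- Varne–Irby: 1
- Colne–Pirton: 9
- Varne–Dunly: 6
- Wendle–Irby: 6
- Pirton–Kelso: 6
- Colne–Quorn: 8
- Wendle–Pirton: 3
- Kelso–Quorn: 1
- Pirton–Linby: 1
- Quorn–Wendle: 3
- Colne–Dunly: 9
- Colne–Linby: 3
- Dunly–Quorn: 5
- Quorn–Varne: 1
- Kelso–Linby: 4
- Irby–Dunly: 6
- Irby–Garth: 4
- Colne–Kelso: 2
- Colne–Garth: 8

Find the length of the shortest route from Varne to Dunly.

Enumerating some paths:
Varne–Irby–Dunly: 1+6 = 7
Varne–Dunly: 6 = 6
Varne–Irby–Garth–Dunly: 1+4+2 = 7
Cheapest is Varne–Dunly at 6 km.

6 km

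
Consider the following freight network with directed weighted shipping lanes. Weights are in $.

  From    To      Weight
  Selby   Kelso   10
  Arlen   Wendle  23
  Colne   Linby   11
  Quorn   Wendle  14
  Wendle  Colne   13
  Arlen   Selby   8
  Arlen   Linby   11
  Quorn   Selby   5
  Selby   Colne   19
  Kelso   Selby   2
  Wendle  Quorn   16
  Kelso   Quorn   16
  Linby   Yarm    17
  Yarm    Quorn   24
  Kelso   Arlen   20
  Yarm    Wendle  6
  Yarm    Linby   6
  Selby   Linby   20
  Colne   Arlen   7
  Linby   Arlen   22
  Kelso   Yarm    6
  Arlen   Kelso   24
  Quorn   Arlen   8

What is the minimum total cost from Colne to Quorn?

Running Dijkstra from Colne:
Colne: 0
Arlen: 7  (via Colne)
Linby: 11  (via Colne)
Selby: 15  (via Arlen)
Kelso: 25  (via Selby)
Yarm: 28  (via Linby)
Wendle: 30  (via Arlen)
Quorn: 41  (via Kelso)
Shortest route: Colne–Arlen–Selby–Kelso–Quorn = $41.

$41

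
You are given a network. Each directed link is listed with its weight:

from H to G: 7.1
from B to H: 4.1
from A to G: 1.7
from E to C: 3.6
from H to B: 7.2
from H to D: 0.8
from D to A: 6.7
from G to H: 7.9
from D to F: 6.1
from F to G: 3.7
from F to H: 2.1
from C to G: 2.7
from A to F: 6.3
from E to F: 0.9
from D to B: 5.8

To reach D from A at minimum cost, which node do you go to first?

Enumerating some paths:
A → F → G → H → D: 6.3+3.7+7.9+0.8 = 18.7
A → F → H → D: 6.3+2.1+0.8 = 9.2
A → G → H → D: 1.7+7.9+0.8 = 10.4
The minimum is 9.2 via A → F → H → D.
So from A the first move is to F.

F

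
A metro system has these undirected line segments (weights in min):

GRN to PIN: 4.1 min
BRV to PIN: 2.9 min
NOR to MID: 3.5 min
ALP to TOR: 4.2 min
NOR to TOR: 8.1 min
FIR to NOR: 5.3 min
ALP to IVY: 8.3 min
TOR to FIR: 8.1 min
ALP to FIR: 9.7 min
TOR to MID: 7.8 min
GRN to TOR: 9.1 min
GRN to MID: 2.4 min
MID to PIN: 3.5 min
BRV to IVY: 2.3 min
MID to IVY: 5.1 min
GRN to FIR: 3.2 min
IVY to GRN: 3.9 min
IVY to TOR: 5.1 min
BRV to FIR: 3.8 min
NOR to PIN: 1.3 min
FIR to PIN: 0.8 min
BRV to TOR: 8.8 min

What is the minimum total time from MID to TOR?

Running Dijkstra from MID:
MID: 0
GRN: 2.4  (via MID)
PIN: 3.5  (via MID)
NOR: 3.5  (via MID)
FIR: 4.3  (via PIN)
IVY: 5.1  (via MID)
BRV: 6.4  (via PIN)
TOR: 7.8  (via MID)
Shortest route: MID–TOR = 7.8 min.

7.8 min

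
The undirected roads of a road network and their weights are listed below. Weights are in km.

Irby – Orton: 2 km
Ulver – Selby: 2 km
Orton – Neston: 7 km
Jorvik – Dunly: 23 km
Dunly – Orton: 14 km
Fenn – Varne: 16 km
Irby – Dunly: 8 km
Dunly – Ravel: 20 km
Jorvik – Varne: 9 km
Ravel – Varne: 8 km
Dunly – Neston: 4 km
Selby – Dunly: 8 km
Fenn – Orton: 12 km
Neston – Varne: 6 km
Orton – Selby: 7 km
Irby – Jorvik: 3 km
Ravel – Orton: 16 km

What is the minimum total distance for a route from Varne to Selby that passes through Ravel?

31 km

Shortest Varne→Ravel: Varne–Ravel = 8
Best Ravel to Selby: Ravel–Orton–Selby costing 23
Total via Ravel: 8 + 23 = 31 km.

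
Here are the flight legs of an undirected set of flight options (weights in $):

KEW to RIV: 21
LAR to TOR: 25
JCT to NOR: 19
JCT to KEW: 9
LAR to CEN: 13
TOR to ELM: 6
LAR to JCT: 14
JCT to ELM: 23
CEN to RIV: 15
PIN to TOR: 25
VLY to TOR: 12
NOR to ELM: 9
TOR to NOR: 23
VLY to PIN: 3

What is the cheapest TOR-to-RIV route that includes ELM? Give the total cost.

Shortest TOR→ELM: TOR–ELM = 6
Shortest ELM→RIV: ELM–JCT–KEW–RIV = 53
Total via ELM: 6 + 53 = $59.

$59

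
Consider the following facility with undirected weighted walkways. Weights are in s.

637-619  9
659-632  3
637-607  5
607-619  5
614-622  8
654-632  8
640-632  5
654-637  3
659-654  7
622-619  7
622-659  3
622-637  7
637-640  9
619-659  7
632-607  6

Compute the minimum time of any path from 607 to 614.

20 s

Compare a few routes:
607–637–654–659–622–614: 5+3+7+3+8 = 26
607–619–637–622–614: 5+9+7+8 = 29
607–619–659–622–614: 5+7+3+8 = 23
607–619–622–614: 5+7+8 = 20
Cheapest is 607–619–622–614 at 20 s.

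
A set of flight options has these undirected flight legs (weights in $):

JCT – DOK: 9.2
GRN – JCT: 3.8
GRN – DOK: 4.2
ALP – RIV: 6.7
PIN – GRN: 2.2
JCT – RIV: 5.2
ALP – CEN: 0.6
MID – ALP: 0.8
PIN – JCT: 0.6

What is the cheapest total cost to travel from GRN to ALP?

$14.7

Running Dijkstra from GRN:
GRN: 0
PIN: 2.2  (via GRN)
JCT: 2.8  (via PIN)
DOK: 4.2  (via GRN)
RIV: 8  (via JCT)
ALP: 14.7  (via RIV)
Shortest route: GRN–PIN–JCT–RIV–ALP = $14.7.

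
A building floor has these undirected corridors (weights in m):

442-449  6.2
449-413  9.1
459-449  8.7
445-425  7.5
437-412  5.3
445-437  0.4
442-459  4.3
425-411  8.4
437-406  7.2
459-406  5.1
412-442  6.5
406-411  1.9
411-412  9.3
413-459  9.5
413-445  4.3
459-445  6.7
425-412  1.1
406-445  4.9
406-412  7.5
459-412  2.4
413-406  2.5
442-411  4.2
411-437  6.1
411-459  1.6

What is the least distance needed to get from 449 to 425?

Settle nodes by increasing distance from 449:
449: 0
442: 6.2  (via 449)
459: 8.7  (via 449)
413: 9.1  (via 449)
411: 10.3  (via 459)
412: 11.1  (via 459)
406: 11.6  (via 413)
425: 12.2  (via 412)
Shortest route: 449 → 459 → 412 → 425 = 12.2 m.

12.2 m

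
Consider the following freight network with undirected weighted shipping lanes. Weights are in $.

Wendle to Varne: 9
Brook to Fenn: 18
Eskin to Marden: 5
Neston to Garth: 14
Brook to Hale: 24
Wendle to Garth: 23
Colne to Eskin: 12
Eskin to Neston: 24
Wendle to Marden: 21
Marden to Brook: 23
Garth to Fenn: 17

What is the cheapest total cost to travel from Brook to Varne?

$53

Running Dijkstra from Brook:
Brook: 0
Fenn: 18  (via Brook)
Marden: 23  (via Brook)
Hale: 24  (via Brook)
Eskin: 28  (via Marden)
Garth: 35  (via Fenn)
Colne: 40  (via Eskin)
Wendle: 44  (via Marden)
Neston: 49  (via Garth)
Varne: 53  (via Wendle)
Shortest route: Brook → Marden → Wendle → Varne = $53.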